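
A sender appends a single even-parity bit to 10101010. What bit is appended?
Sum of data bits: 1+0+1+0+1+0+1+0 = 4.
4 mod 2 = 0, so parity bit = 0.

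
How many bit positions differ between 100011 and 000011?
XOR = 100000, count of 1s = 1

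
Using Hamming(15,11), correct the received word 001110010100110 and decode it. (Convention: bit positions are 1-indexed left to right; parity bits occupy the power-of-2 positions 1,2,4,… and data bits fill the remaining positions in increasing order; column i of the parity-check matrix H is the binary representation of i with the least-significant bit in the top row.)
Syndrome s = H · r^T (mod 2), r = 001110010100110:
  s[0] = (101010101010101)·(001110010100110) mod 2 = 0+0+1+0+1+0+0+0+0+0+0+0+1+0+0 mod 2 = 1
  s[1] = (011001100110011)·(001110010100110) mod 2 = 0+0+1+0+0+0+0+0+0+1+0+0+0+1+0 mod 2 = 1
  s[2] = (000111100001111)·(001110010100110) mod 2 = 0+0+0+1+1+0+0+0+0+0+0+0+1+1+0 mod 2 = 0
  s[3] = (000000011111111)·(001110010100110) mod 2 = 0+0+0+0+0+0+0+1+0+1+0+0+1+1+0 mod 2 = 0
Syndrome = 1100
Column 3 of H equals this syndrome → error at bit 3 (1-indexed).
Flip bit 3: 001110010100110 → 000110010100110
Extract data bits at positions {3,5,6,7,9,10,11,12,13,14,15}: 01000100110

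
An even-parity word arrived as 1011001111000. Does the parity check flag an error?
Sum of received bits: 1+0+1+1+0+0+1+1+1+1+0+0+0 = 7; 7 mod 2 = 1. Result is 1 ≠ 0 → error detected.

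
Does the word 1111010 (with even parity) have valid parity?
Sum of all bits: 1+1+1+1+0+1+0 = 5; 5 mod 2 = 1. Result is 1 → parity error detected.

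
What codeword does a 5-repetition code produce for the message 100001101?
Repeat each bit 5× and concatenate:
1→11111  0→00000  0→00000  0→00000  0→00000  1→11111  1→11111  0→00000  1→11111
Codeword = 111110000000000000000000011111111110000011111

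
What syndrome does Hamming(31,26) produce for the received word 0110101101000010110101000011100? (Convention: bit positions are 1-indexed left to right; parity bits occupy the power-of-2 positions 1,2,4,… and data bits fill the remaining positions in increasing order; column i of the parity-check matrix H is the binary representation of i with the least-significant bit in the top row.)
Syndrome s = H · r^T (mod 2), r = 0110101101000010110101000011100:
  s[0] = (1010101010101010101010101010101)·(0110101101000010110101000011100) mod 2 = 0+0+1+0+1+0+1+0+0+0+0+0+0+0+1+0+1+0+0+0+0+0+0+0+0+0+1+0+1+0+0 mod 2 = 1
  s[1] = (0110011001100110011001100110011)·(0110101101000010110101000011100) mod 2 = 0+1+1+0+0+0+1+0+0+1+0+0+0+0+1+0+0+1+0+0+0+1+0+0+0+0+1+0+0+0+0 mod 2 = 0
  s[2] = (0001111000011110000111100001111)·(0110101101000010110101000011100) mod 2 = 0+0+0+0+1+0+1+0+0+0+0+0+0+0+1+0+0+0+0+1+0+1+0+0+0+0+0+1+1+0+0 mod 2 = 1
  s[3] = (0000000111111110000000011111111)·(0110101101000010110101000011100) mod 2 = 0+0+0+0+0+0+0+1+0+1+0+0+0+0+1+0+0+0+0+0+0+0+0+0+0+0+1+1+1+0+0 mod 2 = 0
  s[4] = (0000000000000001111111111111111)·(0110101101000010110101000011100) mod 2 = 0+0+0+0+0+0+0+0+0+0+0+0+0+0+0+0+1+1+0+1+0+1+0+0+0+0+1+1+1+0+0 mod 2 = 1
Syndrome = 10101
Non-zero syndrome: error at position 21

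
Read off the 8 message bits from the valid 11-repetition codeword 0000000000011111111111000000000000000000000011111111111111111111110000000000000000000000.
Split into 11-bit blocks: 00000000000 11111111111 00000000000 00000000000 11111111111 11111111111 00000000000 00000000000
Data = 01001100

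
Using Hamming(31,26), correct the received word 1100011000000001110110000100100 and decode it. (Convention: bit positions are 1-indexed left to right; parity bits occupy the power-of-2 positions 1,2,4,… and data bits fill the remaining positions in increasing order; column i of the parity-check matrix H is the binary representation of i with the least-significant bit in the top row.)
Syndrome s = H · r^T (mod 2), r = 1100011000000001110110000100100:
  s[0] = (1010101010101010101010101010101)·(1100011000000001110110000100100) mod 2 = 1+0+0+0+0+0+1+0+0+0+0+0+0+0+0+0+1+0+0+0+1+0+0+0+0+0+0+0+1+0+0 mod 2 = 1
  s[1] = (0110011001100110011001100110011)·(1100011000000001110110000100100) mod 2 = 0+1+0+0+0+1+1+0+0+0+0+0+0+0+0+0+0+1+0+0+0+0+0+0+0+1+0+0+0+0+0 mod 2 = 1
  s[2] = (0001111000011110000111100001111)·(1100011000000001110110000100100) mod 2 = 0+0+0+0+0+1+1+0+0+0+0+0+0+0+0+0+0+0+0+1+1+0+0+0+0+0+0+0+1+0+0 mod 2 = 1
  s[3] = (0000000111111110000000011111111)·(1100011000000001110110000100100) mod 2 = 0+0+0+0+0+0+0+0+0+0+0+0+0+0+0+0+0+0+0+0+0+0+0+0+0+1+0+0+1+0+0 mod 2 = 0
  s[4] = (0000000000000001111111111111111)·(1100011000000001110110000100100) mod 2 = 0+0+0+0+0+0+0+0+0+0+0+0+0+0+0+1+1+1+0+1+1+0+0+0+0+1+0+0+1+0+0 mod 2 = 1
Syndrome = 11101
Column 23 of H equals this syndrome → error at bit 23 (1-indexed).
Flip bit 23: 1100011000000001110110000100100 → 1100011000000001110110100100100
Extract data bits at positions {3,5,6,7,9,10,11,12,13,14,15,17,18,19,20,21,22,23,24,25,26,27,28,29,30,31}: 00110000000110110100100100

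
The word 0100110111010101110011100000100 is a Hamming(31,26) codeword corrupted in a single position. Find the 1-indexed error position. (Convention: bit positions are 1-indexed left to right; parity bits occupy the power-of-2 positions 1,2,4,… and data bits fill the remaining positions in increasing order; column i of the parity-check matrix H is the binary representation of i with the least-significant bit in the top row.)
Syndrome s = H · r^T (mod 2), r = 0100110111010101110011100000100:
  s[0] = (1010101010101010101010101010101)·(0100110111010101110011100000100) mod 2 = 0+0+0+0+1+0+0+0+1+0+0+0+0+0+0+0+1+0+0+0+1+0+1+0+0+0+0+0+1+0+0 mod 2 = 0
  s[1] = (0110011001100110011001100110011)·(0100110111010101110011100000100) mod 2 = 0+1+0+0+0+1+0+0+0+1+0+0+0+1+0+0+0+1+0+0+0+1+1+0+0+0+0+0+0+0+0 mod 2 = 1
  s[2] = (0001111000011110000111100001111)·(0100110111010101110011100000100) mod 2 = 0+0+0+0+1+1+0+0+0+0+0+1+0+1+0+0+0+0+0+0+1+1+1+0+0+0+0+0+1+0+0 mod 2 = 0
  s[3] = (0000000111111110000000011111111)·(0100110111010101110011100000100) mod 2 = 0+0+0+0+0+0+0+1+1+1+0+1+0+1+0+0+0+0+0+0+0+0+0+0+0+0+0+0+1+0+0 mod 2 = 0
  s[4] = (0000000000000001111111111111111)·(0100110111010101110011100000100) mod 2 = 0+0+0+0+0+0+0+0+0+0+0+0+0+0+0+1+1+1+0+0+1+1+1+0+0+0+0+0+1+0+0 mod 2 = 1
Syndrome = 01001
Column i of H is the binary representation of i, so the syndrome is the binary index of the flipped bit.
Read s = 01001 with s[0] as LSB: 0·2^0 + 1·2^1 + 0·2^2 + 0·2^3 + 1·2^4 = 18.
Error is at bit position 18.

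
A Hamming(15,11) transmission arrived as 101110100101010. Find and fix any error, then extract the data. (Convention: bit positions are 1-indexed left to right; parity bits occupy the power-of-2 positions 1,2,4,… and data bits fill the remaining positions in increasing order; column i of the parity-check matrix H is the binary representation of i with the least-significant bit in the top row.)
Syndrome s = H · r^T (mod 2), r = 101110100101010:
  s[0] = (101010101010101)·(101110100101010) mod 2 = 1+0+1+0+1+0+1+0+0+0+0+0+0+0+0 mod 2 = 0
  s[1] = (011001100110011)·(101110100101010) mod 2 = 0+0+1+0+0+0+1+0+0+1+0+0+0+1+0 mod 2 = 0
  s[2] = (000111100001111)·(101110100101010) mod 2 = 0+0+0+1+1+0+1+0+0+0+0+1+0+1+0 mod 2 = 1
  s[3] = (000000011111111)·(101110100101010) mod 2 = 0+0+0+0+0+0+0+0+0+1+0+1+0+1+0 mod 2 = 1
Syndrome = 0011
Column 12 of H equals this syndrome → error at bit 12 (1-indexed).
Flip bit 12: 101110100101010 → 101110100100010
Extract data bits at positions {3,5,6,7,9,10,11,12,13,14,15}: 11010100010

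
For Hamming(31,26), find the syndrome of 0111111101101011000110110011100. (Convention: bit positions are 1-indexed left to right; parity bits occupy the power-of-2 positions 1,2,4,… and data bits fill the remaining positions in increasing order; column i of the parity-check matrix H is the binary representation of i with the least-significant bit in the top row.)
Syndrome s = H · r^T (mod 2), r = 0111111101101011000110110011100:
  s[0] = (1010101010101010101010101010101)·(0111111101101011000110110011100) mod 2 = 0+0+1+0+1+0+1+0+0+0+1+0+1+0+1+0+0+0+0+0+1+0+1+0+0+0+1+0+1+0+0 mod 2 = 0
  s[1] = (0110011001100110011001100110011)·(0111111101101011000110110011100) mod 2 = 0+1+1+0+0+1+1+0+0+1+1+0+0+0+1+0+0+0+0+0+0+0+1+0+0+0+1+0+0+0+0 mod 2 = 1
  s[2] = (0001111000011110000111100001111)·(0111111101101011000110110011100) mod 2 = 0+0+0+1+1+1+1+0+0+0+0+0+1+0+1+0+0+0+0+1+1+0+1+0+0+0+0+1+1+0+0 mod 2 = 1
  s[3] = (0000000111111110000000011111111)·(0111111101101011000110110011100) mod 2 = 0+0+0+0+0+0+0+1+0+1+1+0+1+0+1+0+0+0+0+0+0+0+0+1+0+0+1+1+1+0+0 mod 2 = 1
  s[4] = (0000000000000001111111111111111)·(0111111101101011000110110011100) mod 2 = 0+0+0+0+0+0+0+0+0+0+0+0+0+0+0+1+0+0+0+1+1+0+1+1+0+0+1+1+1+0+0 mod 2 = 0
Syndrome = 01110
Non-zero syndrome: error at position 14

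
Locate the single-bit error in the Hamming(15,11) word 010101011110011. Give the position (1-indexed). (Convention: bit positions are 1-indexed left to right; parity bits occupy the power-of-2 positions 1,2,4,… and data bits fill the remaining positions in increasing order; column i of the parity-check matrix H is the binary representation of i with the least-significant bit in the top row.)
Syndrome s = H · r^T (mod 2), r = 010101011110011:
  s[0] = (101010101010101)·(010101011110011) mod 2 = 0+0+0+0+0+0+0+0+1+0+1+0+0+0+1 mod 2 = 1
  s[1] = (011001100110011)·(010101011110011) mod 2 = 0+1+0+0+0+1+0+0+0+1+1+0+0+1+1 mod 2 = 0
  s[2] = (000111100001111)·(010101011110011) mod 2 = 0+0+0+1+0+1+0+0+0+0+0+0+0+1+1 mod 2 = 0
  s[3] = (000000011111111)·(010101011110011) mod 2 = 0+0+0+0+0+0+0+1+1+1+1+0+0+1+1 mod 2 = 0
Syndrome = 1000
Column i of H is the binary representation of i, so the syndrome is the binary index of the flipped bit.
Read s = 1000 with s[0] as LSB: 1·2^0 + 0·2^1 + 0·2^2 + 0·2^3 = 1.
Error is at bit position 1.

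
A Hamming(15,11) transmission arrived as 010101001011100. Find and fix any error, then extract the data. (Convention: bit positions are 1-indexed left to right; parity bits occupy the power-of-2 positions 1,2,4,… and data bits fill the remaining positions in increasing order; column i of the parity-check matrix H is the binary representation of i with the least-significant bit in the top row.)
Syndrome s = H · r^T (mod 2), r = 010101001011100:
  s[0] = (101010101010101)·(010101001011100) mod 2 = 0+0+0+0+0+0+0+0+1+0+1+0+1+0+0 mod 2 = 1
  s[1] = (011001100110011)·(010101001011100) mod 2 = 0+1+0+0+0+1+0+0+0+0+1+0+0+0+0 mod 2 = 1
  s[2] = (000111100001111)·(010101001011100) mod 2 = 0+0+0+1+0+1+0+0+0+0+0+1+1+0+0 mod 2 = 0
  s[3] = (000000011111111)·(010101001011100) mod 2 = 0+0+0+0+0+0+0+0+1+0+1+1+1+0+0 mod 2 = 0
Syndrome = 1100
Column 3 of H equals this syndrome → error at bit 3 (1-indexed).
Flip bit 3: 010101001011100 → 011101001011100
Extract data bits at positions {3,5,6,7,9,10,11,12,13,14,15}: 10101011100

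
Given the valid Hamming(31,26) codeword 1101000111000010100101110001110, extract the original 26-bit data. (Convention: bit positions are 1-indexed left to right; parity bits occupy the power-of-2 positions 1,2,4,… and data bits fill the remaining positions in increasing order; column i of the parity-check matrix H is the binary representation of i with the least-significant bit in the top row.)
Parity bits occupy power-of-2 positions; data bits are at positions {3,5,6,7,9,10,11,12,13,14,15,17,18,19,20,21,22,23,24,25,26,27,28,29,30,31} (1-indexed).
Extract: c[3]=0 c[5]=0 c[6]=0 c[7]=0 c[9]=1 c[10]=1 c[11]=0 c[12]=0 c[13]=0 c[14]=0 c[15]=1 c[17]=1 c[18]=0 c[19]=0 c[20]=1 c[21]=0 c[22]=1 c[23]=1 c[24]=1 c[25]=0 c[26]=0 c[27]=0 c[28]=1 c[29]=1 c[30]=1 c[31]=0
Data = 00001100001100101110001110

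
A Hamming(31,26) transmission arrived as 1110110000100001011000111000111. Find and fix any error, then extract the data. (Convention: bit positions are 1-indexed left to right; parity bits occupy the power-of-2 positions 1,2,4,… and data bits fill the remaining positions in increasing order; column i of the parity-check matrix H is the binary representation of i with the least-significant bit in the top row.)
Syndrome s = H · r^T (mod 2), r = 1110110000100001011000111000111:
  s[0] = (1010101010101010101010101010101)·(1110110000100001011000111000111) mod 2 = 1+0+1+0+1+0+0+0+0+0+1+0+0+0+0+0+0+0+1+0+0+0+1+0+1+0+0+0+1+0+1 mod 2 = 1
  s[1] = (0110011001100110011001100110011)·(1110110000100001011000111000111) mod 2 = 0+1+1+0+0+1+0+0+0+0+1+0+0+0+0+0+0+1+1+0+0+0+1+0+0+0+0+0+0+1+1 mod 2 = 1
  s[2] = (0001111000011110000111100001111)·(1110110000100001011000111000111) mod 2 = 0+0+0+0+1+1+0+0+0+0+0+0+0+0+0+0+0+0+0+0+0+0+1+0+0+0+0+0+1+1+1 mod 2 = 0
  s[3] = (0000000111111110000000011111111)·(1110110000100001011000111000111) mod 2 = 0+0+0+0+0+0+0+0+0+0+1+0+0+0+0+0+0+0+0+0+0+0+0+1+1+0+0+0+1+1+1 mod 2 = 0
  s[4] = (0000000000000001111111111111111)·(1110110000100001011000111000111) mod 2 = 0+0+0+0+0+0+0+0+0+0+0+0+0+0+0+1+0+1+1+0+0+0+1+1+1+0+0+0+1+1+1 mod 2 = 1
Syndrome = 11001
Column 19 of H equals this syndrome → error at bit 19 (1-indexed).
Flip bit 19: 1110110000100001011000111000111 → 1110110000100001010000111000111
Extract data bits at positions {3,5,6,7,9,10,11,12,13,14,15,17,18,19,20,21,22,23,24,25,26,27,28,29,30,31}: 11100010000010000111000111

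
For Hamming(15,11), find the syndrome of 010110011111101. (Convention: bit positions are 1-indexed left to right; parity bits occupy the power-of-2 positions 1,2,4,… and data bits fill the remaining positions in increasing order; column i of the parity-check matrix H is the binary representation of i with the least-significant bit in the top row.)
Syndrome s = H · r^T (mod 2), r = 010110011111101:
  s[0] = (101010101010101)·(010110011111101) mod 2 = 0+0+0+0+1+0+0+0+1+0+1+0+1+0+1 mod 2 = 1
  s[1] = (011001100110011)·(010110011111101) mod 2 = 0+1+0+0+0+0+0+0+0+1+1+0+0+0+1 mod 2 = 0
  s[2] = (000111100001111)·(010110011111101) mod 2 = 0+0+0+1+1+0+0+0+0+0+0+1+1+0+1 mod 2 = 1
  s[3] = (000000011111111)·(010110011111101) mod 2 = 0+0+0+0+0+0+0+1+1+1+1+1+1+0+1 mod 2 = 1
Syndrome = 1011
Non-zero syndrome: error at position 13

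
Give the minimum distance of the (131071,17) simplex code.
d_min = 65536 (every nonzero codeword of the simplex code S_17 has weight 2^(r−1) = 65536).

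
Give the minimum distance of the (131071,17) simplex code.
d_min = 65536 (every nonzero codeword of the simplex code S_17 has weight 2^(r−1) = 65536).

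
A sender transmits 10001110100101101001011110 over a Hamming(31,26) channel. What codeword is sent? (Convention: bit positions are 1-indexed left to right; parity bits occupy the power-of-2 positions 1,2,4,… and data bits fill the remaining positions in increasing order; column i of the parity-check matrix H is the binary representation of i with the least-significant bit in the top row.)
Codeword c = d · G (mod 2), d = 10001110100101101001011110:
  c[0] = d·G[:,0] = (10001110100101101001011110)·(11011010101101010101010101) mod 2 = 1+0+0+0+1+0+1+0+1+0+0+1+0+1+0+0+0+0+0+1+0+1+0+1+0+0 mod 2 = 1
  c[1] = d·G[:,1] = (10001110100101101001011110)·(10110110011011001100110011) mod 2 = 1+0+0+0+0+1+1+0+0+0+0+0+0+1+0+0+1+0+0+0+0+1+0+0+1+0 mod 2 = 1
  c[2] = d·G[:,2] = (10001110100101101001011110)·(10000000000000000000000000) mod 2 = 1+0+0+0+0+0+0+0+0+0+0+0+0+0+0+0+0+0+0+0+0+0+0+0+0+0 mod 2 = 1
  c[3] = d·G[:,3] = (10001110100101101001011110)·(01110001111000111100001111) mod 2 = 0+0+0+0+0+0+0+0+1+0+0+0+0+0+1+0+1+0+0+0+0+0+1+1+1+0 mod 2 = 0
  c[4] = d·G[:,4] = (10001110100101101001011110)·(01000000000000000000000000) mod 2 = 0+0+0+0+0+0+0+0+0+0+0+0+0+0+0+0+0+0+0+0+0+0+0+0+0+0 mod 2 = 0
  c[5] = d·G[:,5] = (10001110100101101001011110)·(00100000000000000000000000) mod 2 = 0+0+0+0+0+0+0+0+0+0+0+0+0+0+0+0+0+0+0+0+0+0+0+0+0+0 mod 2 = 0
  c[6] = d·G[:,6] = (10001110100101101001011110)·(00010000000000000000000000) mod 2 = 0+0+0+0+0+0+0+0+0+0+0+0+0+0+0+0+0+0+0+0+0+0+0+0+0+0 mod 2 = 0
  c[7] = d·G[:,7] = (10001110100101101001011110)·(00001111111000000011111111) mod 2 = 0+0+0+0+1+1+1+0+1+0+0+0+0+0+0+0+0+0+0+1+0+1+1+1+1+0 mod 2 = 1
  c[8] = d·G[:,8] = (10001110100101101001011110)·(00001000000000000000000000) mod 2 = 0+0+0+0+1+0+0+0+0+0+0+0+0+0+0+0+0+0+0+0+0+0+0+0+0+0 mod 2 = 1
  c[9] = d·G[:,9] = (10001110100101101001011110)·(00000100000000000000000000) mod 2 = 0+0+0+0+0+1+0+0+0+0+0+0+0+0+0+0+0+0+0+0+0+0+0+0+0+0 mod 2 = 1
  c[10] = d·G[:,10] = (10001110100101101001011110)·(00000010000000000000000000) mod 2 = 0+0+0+0+0+0+1+0+0+0+0+0+0+0+0+0+0+0+0+0+0+0+0+0+0+0 mod 2 = 1
  c[11] = d·G[:,11] = (10001110100101101001011110)·(00000001000000000000000000) mod 2 = 0+0+0+0+0+0+0+0+0+0+0+0+0+0+0+0+0+0+0+0+0+0+0+0+0+0 mod 2 = 0
  c[12] = d·G[:,12] = (10001110100101101001011110)·(00000000100000000000000000) mod 2 = 0+0+0+0+0+0+0+0+1+0+0+0+0+0+0+0+0+0+0+0+0+0+0+0+0+0 mod 2 = 1
  c[13] = d·G[:,13] = (10001110100101101001011110)·(00000000010000000000000000) mod 2 = 0+0+0+0+0+0+0+0+0+0+0+0+0+0+0+0+0+0+0+0+0+0+0+0+0+0 mod 2 = 0
  c[14] = d·G[:,14] = (10001110100101101001011110)·(00000000001000000000000000) mod 2 = 0+0+0+0+0+0+0+0+0+0+0+0+0+0+0+0+0+0+0+0+0+0+0+0+0+0 mod 2 = 0
  c[15] = d·G[:,15] = (10001110100101101001011110)·(00000000000111111111111111) mod 2 = 0+0+0+0+0+0+0+0+0+0+0+1+0+1+1+0+1+0+0+1+0+1+1+1+1+0 mod 2 = 1
  c[16] = d·G[:,16] = (10001110100101101001011110)·(00000000000100000000000000) mod 2 = 0+0+0+0+0+0+0+0+0+0+0+1+0+0+0+0+0+0+0+0+0+0+0+0+0+0 mod 2 = 1
  c[17] = d·G[:,17] = (10001110100101101001011110)·(00000000000010000000000000) mod 2 = 0+0+0+0+0+0+0+0+0+0+0+0+0+0+0+0+0+0+0+0+0+0+0+0+0+0 mod 2 = 0
  c[18] = d·G[:,18] = (10001110100101101001011110)·(00000000000001000000000000) mod 2 = 0+0+0+0+0+0+0+0+0+0+0+0+0+1+0+0+0+0+0+0+0+0+0+0+0+0 mod 2 = 1
  c[19] = d·G[:,19] = (10001110100101101001011110)·(00000000000000100000000000) mod 2 = 0+0+0+0+0+0+0+0+0+0+0+0+0+0+1+0+0+0+0+0+0+0+0+0+0+0 mod 2 = 1
  c[20] = d·G[:,20] = (10001110100101101001011110)·(00000000000000010000000000) mod 2 = 0+0+0+0+0+0+0+0+0+0+0+0+0+0+0+0+0+0+0+0+0+0+0+0+0+0 mod 2 = 0
  c[21] = d·G[:,21] = (10001110100101101001011110)·(00000000000000001000000000) mod 2 = 0+0+0+0+0+0+0+0+0+0+0+0+0+0+0+0+1+0+0+0+0+0+0+0+0+0 mod 2 = 1
  c[22] = d·G[:,22] = (10001110100101101001011110)·(00000000000000000100000000) mod 2 = 0+0+0+0+0+0+0+0+0+0+0+0+0+0+0+0+0+0+0+0+0+0+0+0+0+0 mod 2 = 0
  c[23] = d·G[:,23] = (10001110100101101001011110)·(00000000000000000010000000) mod 2 = 0+0+0+0+0+0+0+0+0+0+0+0+0+0+0+0+0+0+0+0+0+0+0+0+0+0 mod 2 = 0
  c[24] = d·G[:,24] = (10001110100101101001011110)·(00000000000000000001000000) mod 2 = 0+0+0+0+0+0+0+0+0+0+0+0+0+0+0+0+0+0+0+1+0+0+0+0+0+0 mod 2 = 1
  c[25] = d·G[:,25] = (10001110100101101001011110)·(00000000000000000000100000) mod 2 = 0+0+0+0+0+0+0+0+0+0+0+0+0+0+0+0+0+0+0+0+0+0+0+0+0+0 mod 2 = 0
  c[26] = d·G[:,26] = (10001110100101101001011110)·(00000000000000000000010000) mod 2 = 0+0+0+0+0+0+0+0+0+0+0+0+0+0+0+0+0+0+0+0+0+1+0+0+0+0 mod 2 = 1
  c[27] = d·G[:,27] = (10001110100101101001011110)·(00000000000000000000001000) mod 2 = 0+0+0+0+0+0+0+0+0+0+0+0+0+0+0+0+0+0+0+0+0+0+1+0+0+0 mod 2 = 1
  c[28] = d·G[:,28] = (10001110100101101001011110)·(00000000000000000000000100) mod 2 = 0+0+0+0+0+0+0+0+0+0+0+0+0+0+0+0+0+0+0+0+0+0+0+1+0+0 mod 2 = 1
  c[29] = d·G[:,29] = (10001110100101101001011110)·(00000000000000000000000010) mod 2 = 0+0+0+0+0+0+0+0+0+0+0+0+0+0+0+0+0+0+0+0+0+0+0+0+1+0 mod 2 = 1
  c[30] = d·G[:,30] = (10001110100101101001011110)·(00000000000000000000000001) mod 2 = 0+0+0+0+0+0+0+0+0+0+0+0+0+0+0+0+0+0+0+0+0+0+0+0+0+0 mod 2 = 0
Codeword = 1110000111101001101101001011110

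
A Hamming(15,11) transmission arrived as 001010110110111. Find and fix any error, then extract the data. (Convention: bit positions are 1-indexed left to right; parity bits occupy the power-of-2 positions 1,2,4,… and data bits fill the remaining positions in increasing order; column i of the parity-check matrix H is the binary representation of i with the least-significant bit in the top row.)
Syndrome s = H · r^T (mod 2), r = 001010110110111:
  s[0] = (101010101010101)·(001010110110111) mod 2 = 0+0+1+0+1+0+1+0+0+0+1+0+1+0+1 mod 2 = 0
  s[1] = (011001100110011)·(001010110110111) mod 2 = 0+0+1+0+0+0+1+0+0+1+1+0+0+1+1 mod 2 = 0
  s[2] = (000111100001111)·(001010110110111) mod 2 = 0+0+0+0+1+0+1+0+0+0+0+0+1+1+1 mod 2 = 1
  s[3] = (000000011111111)·(001010110110111) mod 2 = 0+0+0+0+0+0+0+1+0+1+1+0+1+1+1 mod 2 = 0
Syndrome = 0010
Column 4 of H equals this syndrome → error at bit 4 (1-indexed).
Flip bit 4: 001010110110111 → 001110110110111
Extract data bits at positions {3,5,6,7,9,10,11,12,13,14,15}: 11010110111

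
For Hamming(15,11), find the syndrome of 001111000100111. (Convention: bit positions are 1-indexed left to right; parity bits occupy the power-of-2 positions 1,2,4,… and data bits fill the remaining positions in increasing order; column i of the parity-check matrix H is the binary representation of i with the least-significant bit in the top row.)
Syndrome s = H · r^T (mod 2), r = 001111000100111:
  s[0] = (101010101010101)·(001111000100111) mod 2 = 0+0+1+0+1+0+0+0+0+0+0+0+1+0+1 mod 2 = 0
  s[1] = (011001100110011)·(001111000100111) mod 2 = 0+0+1+0+0+1+0+0+0+1+0+0+0+1+1 mod 2 = 1
  s[2] = (000111100001111)·(001111000100111) mod 2 = 0+0+0+1+1+1+0+0+0+0+0+0+1+1+1 mod 2 = 0
  s[3] = (000000011111111)·(001111000100111) mod 2 = 0+0+0+0+0+0+0+0+0+1+0+0+1+1+1 mod 2 = 0
Syndrome = 0100
Non-zero syndrome: error at position 2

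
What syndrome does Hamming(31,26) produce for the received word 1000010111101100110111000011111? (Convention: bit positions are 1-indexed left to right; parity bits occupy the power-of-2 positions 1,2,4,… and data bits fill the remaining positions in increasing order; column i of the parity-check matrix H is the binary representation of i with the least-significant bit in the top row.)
Syndrome s = H · r^T (mod 2), r = 1000010111101100110111000011111:
  s[0] = (1010101010101010101010101010101)·(1000010111101100110111000011111) mod 2 = 1+0+0+0+0+0+0+0+1+0+1+0+1+0+0+0+1+0+0+0+1+0+0+0+0+0+1+0+1+0+1 mod 2 = 1
  s[1] = (0110011001100110011001100110011)·(1000010111101100110111000011111) mod 2 = 0+0+0+0+0+1+0+0+0+1+1+0+0+1+0+0+0+1+0+0+0+1+0+0+0+0+1+0+0+1+1 mod 2 = 1
  s[2] = (0001111000011110000111100001111)·(1000010111101100110111000011111) mod 2 = 0+0+0+0+0+1+0+0+0+0+0+0+1+1+0+0+0+0+0+1+1+1+0+0+0+0+0+1+1+1+1 mod 2 = 0
  s[3] = (0000000111111110000000011111111)·(1000010111101100110111000011111) mod 2 = 0+0+0+0+0+0+0+1+1+1+1+0+1+1+0+0+0+0+0+0+0+0+0+0+0+0+1+1+1+1+1 mod 2 = 1
  s[4] = (0000000000000001111111111111111)·(1000010111101100110111000011111) mod 2 = 0+0+0+0+0+0+0+0+0+0+0+0+0+0+0+0+1+1+0+1+1+1+0+0+0+0+1+1+1+1+1 mod 2 = 0
Syndrome = 11010
Non-zero syndrome: error at position 11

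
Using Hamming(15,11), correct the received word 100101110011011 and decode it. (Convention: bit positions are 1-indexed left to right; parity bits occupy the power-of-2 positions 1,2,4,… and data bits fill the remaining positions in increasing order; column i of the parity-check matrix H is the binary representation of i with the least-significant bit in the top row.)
Syndrome s = H · r^T (mod 2), r = 100101110011011:
  s[0] = (101010101010101)·(100101110011011) mod 2 = 1+0+0+0+0+0+1+0+0+0+1+0+0+0+1 mod 2 = 0
  s[1] = (011001100110011)·(100101110011011) mod 2 = 0+0+0+0+0+1+1+0+0+0+1+0+0+1+1 mod 2 = 1
  s[2] = (000111100001111)·(100101110011011) mod 2 = 0+0+0+1+0+1+1+0+0+0+0+1+0+1+1 mod 2 = 0
  s[3] = (000000011111111)·(100101110011011) mod 2 = 0+0+0+0+0+0+0+1+0+0+1+1+0+1+1 mod 2 = 1
Syndrome = 0101
Column 10 of H equals this syndrome → error at bit 10 (1-indexed).
Flip bit 10: 100101110011011 → 100101110111011
Extract data bits at positions {3,5,6,7,9,10,11,12,13,14,15}: 00110111011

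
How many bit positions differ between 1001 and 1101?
XOR = 0100, count of 1s = 1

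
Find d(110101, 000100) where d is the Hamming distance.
XOR = 110001, count of 1s = 3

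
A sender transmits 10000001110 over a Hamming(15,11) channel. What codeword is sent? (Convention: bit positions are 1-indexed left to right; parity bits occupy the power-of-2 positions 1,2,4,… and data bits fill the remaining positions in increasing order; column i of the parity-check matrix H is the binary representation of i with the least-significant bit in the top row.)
Codeword c = d · G (mod 2), d = 10000001110:
  c[0] = d·G[:,0] = (10000001110)·(11011010101) mod 2 = 1+0+0+0+0+0+0+0+1+0+0 mod 2 = 0
  c[1] = d·G[:,1] = (10000001110)·(10110110011) mod 2 = 1+0+0+0+0+0+0+0+0+1+0 mod 2 = 0
  c[2] = d·G[:,2] = (10000001110)·(10000000000) mod 2 = 1+0+0+0+0+0+0+0+0+0+0 mod 2 = 1
  c[3] = d·G[:,3] = (10000001110)·(01110001111) mod 2 = 0+0+0+0+0+0+0+1+1+1+0 mod 2 = 1
  c[4] = d·G[:,4] = (10000001110)·(01000000000) mod 2 = 0+0+0+0+0+0+0+0+0+0+0 mod 2 = 0
  c[5] = d·G[:,5] = (10000001110)·(00100000000) mod 2 = 0+0+0+0+0+0+0+0+0+0+0 mod 2 = 0
  c[6] = d·G[:,6] = (10000001110)·(00010000000) mod 2 = 0+0+0+0+0+0+0+0+0+0+0 mod 2 = 0
  c[7] = d·G[:,7] = (10000001110)·(00001111111) mod 2 = 0+0+0+0+0+0+0+1+1+1+0 mod 2 = 1
  c[8] = d·G[:,8] = (10000001110)·(00001000000) mod 2 = 0+0+0+0+0+0+0+0+0+0+0 mod 2 = 0
  c[9] = d·G[:,9] = (10000001110)·(00000100000) mod 2 = 0+0+0+0+0+0+0+0+0+0+0 mod 2 = 0
  c[10] = d·G[:,10] = (10000001110)·(00000010000) mod 2 = 0+0+0+0+0+0+0+0+0+0+0 mod 2 = 0
  c[11] = d·G[:,11] = (10000001110)·(00000001000) mod 2 = 0+0+0+0+0+0+0+1+0+0+0 mod 2 = 1
  c[12] = d·G[:,12] = (10000001110)·(00000000100) mod 2 = 0+0+0+0+0+0+0+0+1+0+0 mod 2 = 1
  c[13] = d·G[:,13] = (10000001110)·(00000000010) mod 2 = 0+0+0+0+0+0+0+0+0+1+0 mod 2 = 1
  c[14] = d·G[:,14] = (10000001110)·(00000000001) mod 2 = 0+0+0+0+0+0+0+0+0+0+0 mod 2 = 0
Codeword = 001100010001110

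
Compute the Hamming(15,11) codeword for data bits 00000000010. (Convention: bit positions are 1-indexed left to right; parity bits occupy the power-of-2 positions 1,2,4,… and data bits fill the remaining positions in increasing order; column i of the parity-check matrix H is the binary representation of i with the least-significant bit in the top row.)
Codeword c = d · G (mod 2), d = 00000000010:
  c[0] = d·G[:,0] = (00000000010)·(11011010101) mod 2 = 0+0+0+0+0+0+0+0+0+0+0 mod 2 = 0
  c[1] = d·G[:,1] = (00000000010)·(10110110011) mod 2 = 0+0+0+0+0+0+0+0+0+1+0 mod 2 = 1
  c[2] = d·G[:,2] = (00000000010)·(10000000000) mod 2 = 0+0+0+0+0+0+0+0+0+0+0 mod 2 = 0
  c[3] = d·G[:,3] = (00000000010)·(01110001111) mod 2 = 0+0+0+0+0+0+0+0+0+1+0 mod 2 = 1
  c[4] = d·G[:,4] = (00000000010)·(01000000000) mod 2 = 0+0+0+0+0+0+0+0+0+0+0 mod 2 = 0
  c[5] = d·G[:,5] = (00000000010)·(00100000000) mod 2 = 0+0+0+0+0+0+0+0+0+0+0 mod 2 = 0
  c[6] = d·G[:,6] = (00000000010)·(00010000000) mod 2 = 0+0+0+0+0+0+0+0+0+0+0 mod 2 = 0
  c[7] = d·G[:,7] = (00000000010)·(00001111111) mod 2 = 0+0+0+0+0+0+0+0+0+1+0 mod 2 = 1
  c[8] = d·G[:,8] = (00000000010)·(00001000000) mod 2 = 0+0+0+0+0+0+0+0+0+0+0 mod 2 = 0
  c[9] = d·G[:,9] = (00000000010)·(00000100000) mod 2 = 0+0+0+0+0+0+0+0+0+0+0 mod 2 = 0
  c[10] = d·G[:,10] = (00000000010)·(00000010000) mod 2 = 0+0+0+0+0+0+0+0+0+0+0 mod 2 = 0
  c[11] = d·G[:,11] = (00000000010)·(00000001000) mod 2 = 0+0+0+0+0+0+0+0+0+0+0 mod 2 = 0
  c[12] = d·G[:,12] = (00000000010)·(00000000100) mod 2 = 0+0+0+0+0+0+0+0+0+0+0 mod 2 = 0
  c[13] = d·G[:,13] = (00000000010)·(00000000010) mod 2 = 0+0+0+0+0+0+0+0+0+1+0 mod 2 = 1
  c[14] = d·G[:,14] = (00000000010)·(00000000001) mod 2 = 0+0+0+0+0+0+0+0+0+0+0 mod 2 = 0
Codeword = 010100010000010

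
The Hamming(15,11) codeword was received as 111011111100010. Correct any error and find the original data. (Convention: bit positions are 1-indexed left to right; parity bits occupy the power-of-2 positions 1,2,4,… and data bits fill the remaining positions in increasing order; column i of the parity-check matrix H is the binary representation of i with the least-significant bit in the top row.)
Syndrome s = H · r^T (mod 2), r = 111011111100010:
  s[0] = (101010101010101)·(111011111100010) mod 2 = 1+0+1+0+1+0+1+0+1+0+0+0+0+0+0 mod 2 = 1
  s[1] = (011001100110011)·(111011111100010) mod 2 = 0+1+1+0+0+1+1+0+0+1+0+0+0+1+0 mod 2 = 0
  s[2] = (000111100001111)·(111011111100010) mod 2 = 0+0+0+0+1+1+1+0+0+0+0+0+0+1+0 mod 2 = 0
  s[3] = (000000011111111)·(111011111100010) mod 2 = 0+0+0+0+0+0+0+1+1+1+0+0+0+1+0 mod 2 = 0
Syndrome = 1000
Column 1 of H equals this syndrome → error at bit 1 (1-indexed).
Flip bit 1: 111011111100010 → 011011111100010
Extract data bits at positions {3,5,6,7,9,10,11,12,13,14,15}: 11111100010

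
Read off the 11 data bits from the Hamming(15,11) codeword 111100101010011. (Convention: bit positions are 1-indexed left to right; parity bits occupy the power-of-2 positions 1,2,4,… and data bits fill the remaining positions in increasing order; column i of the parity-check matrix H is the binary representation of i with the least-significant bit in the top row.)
Parity bits occupy power-of-2 positions; data bits are at positions {3,5,6,7,9,10,11,12,13,14,15} (1-indexed).
Extract: c[3]=1 c[5]=0 c[6]=0 c[7]=1 c[9]=1 c[10]=0 c[11]=1 c[12]=0 c[13]=0 c[14]=1 c[15]=1
Data = 10011010011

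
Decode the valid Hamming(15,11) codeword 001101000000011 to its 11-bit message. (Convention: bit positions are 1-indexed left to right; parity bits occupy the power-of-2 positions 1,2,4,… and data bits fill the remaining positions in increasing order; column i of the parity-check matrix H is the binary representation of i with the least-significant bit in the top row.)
Parity bits occupy power-of-2 positions; data bits are at positions {3,5,6,7,9,10,11,12,13,14,15} (1-indexed).
Extract: c[3]=1 c[5]=0 c[6]=1 c[7]=0 c[9]=0 c[10]=0 c[11]=0 c[12]=0 c[13]=0 c[14]=1 c[15]=1
Data = 10100000011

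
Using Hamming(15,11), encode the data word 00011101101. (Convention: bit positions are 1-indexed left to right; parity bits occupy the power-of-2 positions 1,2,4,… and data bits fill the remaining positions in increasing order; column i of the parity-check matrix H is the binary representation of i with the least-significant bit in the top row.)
Codeword c = d · G (mod 2), d = 00011101101:
  c[0] = d·G[:,0] = (00011101101)·(11011010101) mod 2 = 0+0+0+1+1+0+0+0+1+0+1 mod 2 = 0
  c[1] = d·G[:,1] = (00011101101)·(10110110011) mod 2 = 0+0+0+1+0+1+0+0+0+0+1 mod 2 = 1
  c[2] = d·G[:,2] = (00011101101)·(10000000000) mod 2 = 0+0+0+0+0+0+0+0+0+0+0 mod 2 = 0
  c[3] = d·G[:,3] = (00011101101)·(01110001111) mod 2 = 0+0+0+1+0+0+0+1+1+0+1 mod 2 = 0
  c[4] = d·G[:,4] = (00011101101)·(01000000000) mod 2 = 0+0+0+0+0+0+0+0+0+0+0 mod 2 = 0
  c[5] = d·G[:,5] = (00011101101)·(00100000000) mod 2 = 0+0+0+0+0+0+0+0+0+0+0 mod 2 = 0
  c[6] = d·G[:,6] = (00011101101)·(00010000000) mod 2 = 0+0+0+1+0+0+0+0+0+0+0 mod 2 = 1
  c[7] = d·G[:,7] = (00011101101)·(00001111111) mod 2 = 0+0+0+0+1+1+0+1+1+0+1 mod 2 = 1
  c[8] = d·G[:,8] = (00011101101)·(00001000000) mod 2 = 0+0+0+0+1+0+0+0+0+0+0 mod 2 = 1
  c[9] = d·G[:,9] = (00011101101)·(00000100000) mod 2 = 0+0+0+0+0+1+0+0+0+0+0 mod 2 = 1
  c[10] = d·G[:,10] = (00011101101)·(00000010000) mod 2 = 0+0+0+0+0+0+0+0+0+0+0 mod 2 = 0
  c[11] = d·G[:,11] = (00011101101)·(00000001000) mod 2 = 0+0+0+0+0+0+0+1+0+0+0 mod 2 = 1
  c[12] = d·G[:,12] = (00011101101)·(00000000100) mod 2 = 0+0+0+0+0+0+0+0+1+0+0 mod 2 = 1
  c[13] = d·G[:,13] = (00011101101)·(00000000010) mod 2 = 0+0+0+0+0+0+0+0+0+0+0 mod 2 = 0
  c[14] = d·G[:,14] = (00011101101)·(00000000001) mod 2 = 0+0+0+0+0+0+0+0+0+0+1 mod 2 = 1
Codeword = 010000111101101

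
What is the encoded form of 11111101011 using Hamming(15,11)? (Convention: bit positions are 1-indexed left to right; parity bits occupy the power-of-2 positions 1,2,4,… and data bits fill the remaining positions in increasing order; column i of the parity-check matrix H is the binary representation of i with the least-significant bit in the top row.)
Codeword c = d · G (mod 2), d = 11111101011:
  c[0] = d·G[:,0] = (11111101011)·(11011010101) mod 2 = 1+1+0+1+1+0+0+0+0+0+1 mod 2 = 1
  c[1] = d·G[:,1] = (11111101011)·(10110110011) mod 2 = 1+0+1+1+0+1+0+0+0+1+1 mod 2 = 0
  c[2] = d·G[:,2] = (11111101011)·(10000000000) mod 2 = 1+0+0+0+0+0+0+0+0+0+0 mod 2 = 1
  c[3] = d·G[:,3] = (11111101011)·(01110001111) mod 2 = 0+1+1+1+0+0+0+1+0+1+1 mod 2 = 0
  c[4] = d·G[:,4] = (11111101011)·(01000000000) mod 2 = 0+1+0+0+0+0+0+0+0+0+0 mod 2 = 1
  c[5] = d·G[:,5] = (11111101011)·(00100000000) mod 2 = 0+0+1+0+0+0+0+0+0+0+0 mod 2 = 1
  c[6] = d·G[:,6] = (11111101011)·(00010000000) mod 2 = 0+0+0+1+0+0+0+0+0+0+0 mod 2 = 1
  c[7] = d·G[:,7] = (11111101011)·(00001111111) mod 2 = 0+0+0+0+1+1+0+1+0+1+1 mod 2 = 1
  c[8] = d·G[:,8] = (11111101011)·(00001000000) mod 2 = 0+0+0+0+1+0+0+0+0+0+0 mod 2 = 1
  c[9] = d·G[:,9] = (11111101011)·(00000100000) mod 2 = 0+0+0+0+0+1+0+0+0+0+0 mod 2 = 1
  c[10] = d·G[:,10] = (11111101011)·(00000010000) mod 2 = 0+0+0+0+0+0+0+0+0+0+0 mod 2 = 0
  c[11] = d·G[:,11] = (11111101011)·(00000001000) mod 2 = 0+0+0+0+0+0+0+1+0+0+0 mod 2 = 1
  c[12] = d·G[:,12] = (11111101011)·(00000000100) mod 2 = 0+0+0+0+0+0+0+0+0+0+0 mod 2 = 0
  c[13] = d·G[:,13] = (11111101011)·(00000000010) mod 2 = 0+0+0+0+0+0+0+0+0+1+0 mod 2 = 1
  c[14] = d·G[:,14] = (11111101011)·(00000000001) mod 2 = 0+0+0+0+0+0+0+0+0+0+1 mod 2 = 1
Codeword = 101011111101011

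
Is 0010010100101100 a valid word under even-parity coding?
Sum of all bits: 0+0+1+0+0+1+0+1+0+0+1+0+1+1+0+0 = 6; 6 mod 2 = 0. Result is 0 → valid parity.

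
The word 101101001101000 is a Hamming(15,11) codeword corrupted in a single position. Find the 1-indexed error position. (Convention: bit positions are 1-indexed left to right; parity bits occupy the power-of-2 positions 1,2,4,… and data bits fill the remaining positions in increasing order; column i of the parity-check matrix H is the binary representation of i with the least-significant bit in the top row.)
Syndrome s = H · r^T (mod 2), r = 101101001101000:
  s[0] = (101010101010101)·(101101001101000) mod 2 = 1+0+1+0+0+0+0+0+1+0+0+0+0+0+0 mod 2 = 1
  s[1] = (011001100110011)·(101101001101000) mod 2 = 0+0+1+0+0+1+0+0+0+1+0+0+0+0+0 mod 2 = 1
  s[2] = (000111100001111)·(101101001101000) mod 2 = 0+0+0+1+0+1+0+0+0+0+0+1+0+0+0 mod 2 = 1
  s[3] = (000000011111111)·(101101001101000) mod 2 = 0+0+0+0+0+0+0+0+1+1+0+1+0+0+0 mod 2 = 1
Syndrome = 1111
Column i of H is the binary representation of i, so the syndrome is the binary index of the flipped bit.
Read s = 1111 with s[0] as LSB: 1·2^0 + 1·2^1 + 1·2^2 + 1·2^3 = 15.
Error is at bit position 15.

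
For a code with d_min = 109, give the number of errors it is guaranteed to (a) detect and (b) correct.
(a) Detection requires d_min ≥ e+1, so e ≤ d_min − 1 = 108.
(b) Correction requires d_min ≥ 2t+1, so t ≤ ⌊(d_min − 1)/2⌋ = ⌊108/2⌋ = 54.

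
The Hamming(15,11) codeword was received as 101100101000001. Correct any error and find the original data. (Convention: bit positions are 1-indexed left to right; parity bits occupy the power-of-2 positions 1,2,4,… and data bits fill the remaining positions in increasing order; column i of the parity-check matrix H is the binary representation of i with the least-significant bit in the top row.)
Syndrome s = H · r^T (mod 2), r = 101100101000001:
  s[0] = (101010101010101)·(101100101000001) mod 2 = 1+0+1+0+0+0+1+0+1+0+0+0+0+0+1 mod 2 = 1
  s[1] = (011001100110011)·(101100101000001) mod 2 = 0+0+1+0+0+0+1+0+0+0+0+0+0+0+1 mod 2 = 1
  s[2] = (000111100001111)·(101100101000001) mod 2 = 0+0+0+1+0+0+1+0+0+0+0+0+0+0+1 mod 2 = 1
  s[3] = (000000011111111)·(101100101000001) mod 2 = 0+0+0+0+0+0+0+0+1+0+0+0+0+0+1 mod 2 = 0
Syndrome = 1110
Column 7 of H equals this syndrome → error at bit 7 (1-indexed).
Flip bit 7: 101100101000001 → 101100001000001
Extract data bits at positions {3,5,6,7,9,10,11,12,13,14,15}: 10001000001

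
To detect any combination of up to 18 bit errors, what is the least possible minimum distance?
Detecting e errors requires d_min ≥ e + 1 = 18 + 1 = 19.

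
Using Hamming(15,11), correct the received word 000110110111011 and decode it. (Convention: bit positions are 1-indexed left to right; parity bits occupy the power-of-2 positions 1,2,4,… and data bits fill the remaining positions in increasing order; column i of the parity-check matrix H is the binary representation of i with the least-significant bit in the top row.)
Syndrome s = H · r^T (mod 2), r = 000110110111011:
  s[0] = (101010101010101)·(000110110111011) mod 2 = 0+0+0+0+1+0+1+0+0+0+1+0+0+0+1 mod 2 = 0
  s[1] = (011001100110011)·(000110110111011) mod 2 = 0+0+0+0+0+0+1+0+0+1+1+0+0+1+1 mod 2 = 1
  s[2] = (000111100001111)·(000110110111011) mod 2 = 0+0+0+1+1+0+1+0+0+0+0+1+0+1+1 mod 2 = 0
  s[3] = (000000011111111)·(000110110111011) mod 2 = 0+0+0+0+0+0+0+1+0+1+1+1+0+1+1 mod 2 = 0
Syndrome = 0100
Column 2 of H equals this syndrome → error at bit 2 (1-indexed).
Flip bit 2: 000110110111011 → 010110110111011
Extract data bits at positions {3,5,6,7,9,10,11,12,13,14,15}: 01010111011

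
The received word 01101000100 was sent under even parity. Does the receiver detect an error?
Sum of received bits: 0+1+1+0+1+0+0+0+1+0+0 = 4; 4 mod 2 = 0. Result is 0 → no error detected.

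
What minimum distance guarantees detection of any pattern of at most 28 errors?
Detecting e errors requires d_min ≥ e + 1 = 28 + 1 = 29.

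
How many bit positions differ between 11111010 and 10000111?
XOR = 01111101, count of 1s = 6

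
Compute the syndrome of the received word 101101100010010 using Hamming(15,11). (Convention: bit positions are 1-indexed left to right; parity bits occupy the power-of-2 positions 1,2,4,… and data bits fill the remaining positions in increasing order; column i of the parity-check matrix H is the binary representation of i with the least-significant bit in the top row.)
Syndrome s = H · r^T (mod 2), r = 101101100010010:
  s[0] = (101010101010101)·(101101100010010) mod 2 = 1+0+1+0+0+0+1+0+0+0+1+0+0+0+0 mod 2 = 0
  s[1] = (011001100110011)·(101101100010010) mod 2 = 0+0+1+0+0+1+1+0+0+0+1+0+0+1+0 mod 2 = 1
  s[2] = (000111100001111)·(101101100010010) mod 2 = 0+0+0+1+0+1+1+0+0+0+0+0+0+1+0 mod 2 = 0
  s[3] = (000000011111111)·(101101100010010) mod 2 = 0+0+0+0+0+0+0+0+0+0+1+0+0+1+0 mod 2 = 0
Syndrome = 0100
Non-zero syndrome: error at position 2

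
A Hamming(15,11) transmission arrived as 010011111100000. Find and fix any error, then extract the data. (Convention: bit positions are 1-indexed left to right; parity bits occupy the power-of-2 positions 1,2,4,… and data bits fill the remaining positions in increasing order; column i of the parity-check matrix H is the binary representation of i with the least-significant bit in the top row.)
Syndrome s = H · r^T (mod 2), r = 010011111100000:
  s[0] = (101010101010101)·(010011111100000) mod 2 = 0+0+0+0+1+0+1+0+1+0+0+0+0+0+0 mod 2 = 1
  s[1] = (011001100110011)·(010011111100000) mod 2 = 0+1+0+0+0+1+1+0+0+1+0+0+0+0+0 mod 2 = 0
  s[2] = (000111100001111)·(010011111100000) mod 2 = 0+0+0+0+1+1+1+0+0+0+0+0+0+0+0 mod 2 = 1
  s[3] = (000000011111111)·(010011111100000) mod 2 = 0+0+0+0+0+0+0+1+1+1+0+0+0+0+0 mod 2 = 1
Syndrome = 1011
Column 13 of H equals this syndrome → error at bit 13 (1-indexed).
Flip bit 13: 010011111100000 → 010011111100100
Extract data bits at positions {3,5,6,7,9,10,11,12,13,14,15}: 01111100100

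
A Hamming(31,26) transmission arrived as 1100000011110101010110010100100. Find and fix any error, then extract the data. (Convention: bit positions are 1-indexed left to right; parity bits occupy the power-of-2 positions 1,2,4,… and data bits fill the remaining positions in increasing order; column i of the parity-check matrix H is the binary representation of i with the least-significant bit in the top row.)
Syndrome s = H · r^T (mod 2), r = 1100000011110101010110010100100:
  s[0] = (1010101010101010101010101010101)·(1100000011110101010110010100100) mod 2 = 1+0+0+0+0+0+0+0+1+0+1+0+0+0+0+0+0+0+0+0+1+0+0+0+0+0+0+0+1+0+0 mod 2 = 1
  s[1] = (0110011001100110011001100110011)·(1100000011110101010110010100100) mod 2 = 0+1+0+0+0+0+0+0+0+1+1+0+0+1+0+0+0+1+0+0+0+0+0+0+0+1+0+0+0+0+0 mod 2 = 0
  s[2] = (0001111000011110000111100001111)·(1100000011110101010110010100100) mod 2 = 0+0+0+0+0+0+0+0+0+0+0+1+0+1+0+0+0+0+0+1+1+0+0+0+0+0+0+0+1+0+0 mod 2 = 1
  s[3] = (0000000111111110000000011111111)·(1100000011110101010110010100100) mod 2 = 0+0+0+0+0+0+0+0+1+1+1+1+0+1+0+0+0+0+0+0+0+0+0+1+0+1+0+0+1+0+0 mod 2 = 0
  s[4] = (0000000000000001111111111111111)·(1100000011110101010110010100100) mod 2 = 0+0+0+0+0+0+0+0+0+0+0+0+0+0+0+1+0+1+0+1+1+0+0+1+0+1+0+0+1+0+0 mod 2 = 1
Syndrome = 10101
Column 21 of H equals this syndrome → error at bit 21 (1-indexed).
Flip bit 21: 1100000011110101010110010100100 → 1100000011110101010100010100100
Extract data bits at positions {3,5,6,7,9,10,11,12,13,14,15,17,18,19,20,21,22,23,24,25,26,27,28,29,30,31}: 00001111010010100010100100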